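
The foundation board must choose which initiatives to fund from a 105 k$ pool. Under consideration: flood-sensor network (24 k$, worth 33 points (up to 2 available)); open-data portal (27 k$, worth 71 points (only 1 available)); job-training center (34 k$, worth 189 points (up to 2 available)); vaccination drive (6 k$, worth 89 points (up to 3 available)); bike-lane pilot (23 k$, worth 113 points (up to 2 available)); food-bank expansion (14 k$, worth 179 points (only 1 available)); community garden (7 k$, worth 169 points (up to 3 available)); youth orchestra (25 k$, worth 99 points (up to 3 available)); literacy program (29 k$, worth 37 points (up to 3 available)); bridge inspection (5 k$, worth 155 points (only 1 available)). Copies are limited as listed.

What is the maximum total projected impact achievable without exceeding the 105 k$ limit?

1334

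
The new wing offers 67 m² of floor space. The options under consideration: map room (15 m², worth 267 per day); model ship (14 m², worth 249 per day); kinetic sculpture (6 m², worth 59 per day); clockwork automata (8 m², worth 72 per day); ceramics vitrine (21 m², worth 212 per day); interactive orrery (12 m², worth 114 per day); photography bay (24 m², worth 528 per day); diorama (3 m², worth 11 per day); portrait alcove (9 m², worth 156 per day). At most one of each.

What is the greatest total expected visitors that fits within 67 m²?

1211

Ranking by ratio (expected visitors/m²): photography bay 22.00, map room 17.80, model ship 17.79, portrait alcove 17.33.
Best packing: map room + model ship + photography bay + diorama + portrait alcove — 65 m², 1211 total.
No other feasible combination exceeds 1211.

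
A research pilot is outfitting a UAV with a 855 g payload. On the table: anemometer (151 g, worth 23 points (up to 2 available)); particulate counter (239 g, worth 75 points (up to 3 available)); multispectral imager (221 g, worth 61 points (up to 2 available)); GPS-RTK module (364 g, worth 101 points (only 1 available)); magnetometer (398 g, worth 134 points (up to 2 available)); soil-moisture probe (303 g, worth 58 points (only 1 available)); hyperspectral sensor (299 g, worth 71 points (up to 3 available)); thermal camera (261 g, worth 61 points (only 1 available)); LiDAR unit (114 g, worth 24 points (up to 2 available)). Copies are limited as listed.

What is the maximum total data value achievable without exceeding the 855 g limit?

By data value per g: magnetometer 0.34, particulate counter 0.31, GPS-RTK module 0.28 lead.
Taking 2×magnetometer: 796 g used, 268 in data value.
The spare 59 g is too small for any remaining sensor, and no exchange beats 268.

268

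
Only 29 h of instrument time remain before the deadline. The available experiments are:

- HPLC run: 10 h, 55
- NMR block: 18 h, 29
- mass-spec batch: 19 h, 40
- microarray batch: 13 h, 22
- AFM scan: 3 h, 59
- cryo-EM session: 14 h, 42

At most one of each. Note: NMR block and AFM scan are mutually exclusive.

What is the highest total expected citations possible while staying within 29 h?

156

The ratio ordering already packs tightly: HPLC run + AFM scan + cryo-EM session, 27 h, 156.
The spare 2 h is too small for any remaining experiment, and no feasible exchange beats 156.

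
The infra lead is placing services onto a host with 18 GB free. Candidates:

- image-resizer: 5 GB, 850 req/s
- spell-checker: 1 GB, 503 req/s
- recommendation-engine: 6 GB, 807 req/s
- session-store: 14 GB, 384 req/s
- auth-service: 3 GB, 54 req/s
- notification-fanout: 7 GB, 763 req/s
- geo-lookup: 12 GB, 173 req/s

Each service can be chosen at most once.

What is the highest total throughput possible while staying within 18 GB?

2420

Greedy by ratio would take image-resizer + spell-checker + recommendation-engine + auth-service: 15 GB used, total 2214.
The 4 GB tied up in spell-checker and auth-service is better spent on notification-fanout — total rises to 2420 (18 GB).
Runner-up image-resizer + spell-checker + recommendation-engine + auth-service tops out at 2214.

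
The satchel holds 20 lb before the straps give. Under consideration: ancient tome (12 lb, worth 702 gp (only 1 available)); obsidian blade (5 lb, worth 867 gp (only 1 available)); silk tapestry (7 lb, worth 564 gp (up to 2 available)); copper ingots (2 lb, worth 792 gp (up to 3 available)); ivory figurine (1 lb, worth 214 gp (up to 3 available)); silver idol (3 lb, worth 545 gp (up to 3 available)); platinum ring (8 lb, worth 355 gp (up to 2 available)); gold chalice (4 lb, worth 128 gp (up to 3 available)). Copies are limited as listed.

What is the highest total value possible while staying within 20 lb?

4975

Greedy by ratio would take 3×copper ingots + 3×ivory figurine + 3×silver idol: 18 lb used, total 4653.
The 3 lb tied up in silver idol is better spent on obsidian blade — total rises to 4975 (20 lb).
No other feasible combination exceeds 4975.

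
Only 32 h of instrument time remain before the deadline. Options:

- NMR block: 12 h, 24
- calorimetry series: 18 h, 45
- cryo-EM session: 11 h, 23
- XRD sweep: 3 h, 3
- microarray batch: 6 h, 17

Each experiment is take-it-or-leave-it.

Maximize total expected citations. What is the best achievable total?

Greedy by ratio would take calorimetry series + XRD sweep + microarray batch: 27 h used, total 65.
Dropping microarray batch frees 6 h; slotting in cryo-EM session (11 h) lifts the total to 71 at 32 h.
The closest alternative, NMR block + calorimetry series, reaches only 69.

71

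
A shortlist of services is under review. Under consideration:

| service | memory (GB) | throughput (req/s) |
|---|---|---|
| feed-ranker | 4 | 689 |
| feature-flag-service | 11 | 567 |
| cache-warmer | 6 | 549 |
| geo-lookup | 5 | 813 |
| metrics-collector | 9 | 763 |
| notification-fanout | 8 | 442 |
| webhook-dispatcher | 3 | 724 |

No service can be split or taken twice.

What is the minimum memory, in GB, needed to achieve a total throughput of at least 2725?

Look for the lowest-memory combination reaching 2725.
feed-ranker + cache-warmer + geo-lookup + webhook-dispatcher reaches 2775 using 18 GB.
Any bundle with less than 18 GB falls short of 2725.

18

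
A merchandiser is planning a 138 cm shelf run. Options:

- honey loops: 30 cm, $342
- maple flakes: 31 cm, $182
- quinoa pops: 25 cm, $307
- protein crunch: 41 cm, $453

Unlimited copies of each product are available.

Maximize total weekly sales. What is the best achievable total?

1605

By weekly sales per cm: quinoa pops 12.28, honey loops 11.40, protein crunch 11.05, maple flakes 5.87 lead.
Filling by ratio: 5×quinoa pops for 1535, with 13 cm left unused.
The 50 cm tied up in 2×quinoa pops is better spent on 2×honey loops — total rises to 1605 (135 cm).
Every other selection either busts 138 cm or fails to beat 1605.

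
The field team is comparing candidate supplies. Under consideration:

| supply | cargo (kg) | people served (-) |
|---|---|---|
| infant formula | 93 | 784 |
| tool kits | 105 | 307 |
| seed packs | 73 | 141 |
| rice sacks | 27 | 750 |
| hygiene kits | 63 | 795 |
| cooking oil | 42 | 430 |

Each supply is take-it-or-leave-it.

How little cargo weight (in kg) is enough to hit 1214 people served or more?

90

Need the lightest bundle worth ≥ 1214.
rice sacks + hygiene kits reaches 1545 using 90 kg.
Below 90 kg the best achievable stays under 1214.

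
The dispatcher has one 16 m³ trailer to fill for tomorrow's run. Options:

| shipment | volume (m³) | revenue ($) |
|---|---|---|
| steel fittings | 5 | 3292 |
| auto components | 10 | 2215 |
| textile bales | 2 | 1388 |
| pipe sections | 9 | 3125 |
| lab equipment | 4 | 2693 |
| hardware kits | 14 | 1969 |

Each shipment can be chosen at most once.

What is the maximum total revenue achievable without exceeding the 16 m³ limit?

7805

Taking the top-ratio shipments first gives steel fittings + textile bales + lab equipment for 7373 (11 m³).
Dropping lab equipment frees 4 m³; slotting in pipe sections (9 m³) lifts the total to 7805 at 16 m³.
An exhaustive check of the 64 subsets confirms 7805.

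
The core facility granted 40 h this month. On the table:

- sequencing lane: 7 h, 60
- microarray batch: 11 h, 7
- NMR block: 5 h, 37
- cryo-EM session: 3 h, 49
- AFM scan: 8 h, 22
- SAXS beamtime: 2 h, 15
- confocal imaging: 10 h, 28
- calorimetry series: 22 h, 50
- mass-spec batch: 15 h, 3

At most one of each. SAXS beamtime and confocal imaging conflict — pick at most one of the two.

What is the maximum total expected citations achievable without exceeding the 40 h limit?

Sequencing lane + NMR block + cryo-EM session + SAXS beamtime + calorimetry series uses 39 of the 40 h and totals 211.
That's the maximum — no feasible swap from here does better than 211.

211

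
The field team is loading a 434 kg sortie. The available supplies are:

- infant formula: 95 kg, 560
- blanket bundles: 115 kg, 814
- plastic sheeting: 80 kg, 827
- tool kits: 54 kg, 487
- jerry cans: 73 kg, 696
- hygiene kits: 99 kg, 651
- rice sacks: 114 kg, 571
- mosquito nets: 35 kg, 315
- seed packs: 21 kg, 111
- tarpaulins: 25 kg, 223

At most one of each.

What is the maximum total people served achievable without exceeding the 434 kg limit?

Density check — plastic sheeting 10.34, jerry cans 9.53, tool kits 9.02, mosquito nets 9.00 are the best per kg.
A density-first pass picks blanket bundles + plastic sheeting + tool kits + jerry cans + mosquito nets + seed packs + tarpaulins — 3473 at 403 kg.
Replace tool kits and seed packs with hygiene kits: the trade gains 53 net, giving 3526 at 427 kg.
Next best is blanket bundles + plastic sheeting + tool kits + jerry cans + hygiene kits at 3475 (421 kg) — short by 51.

3526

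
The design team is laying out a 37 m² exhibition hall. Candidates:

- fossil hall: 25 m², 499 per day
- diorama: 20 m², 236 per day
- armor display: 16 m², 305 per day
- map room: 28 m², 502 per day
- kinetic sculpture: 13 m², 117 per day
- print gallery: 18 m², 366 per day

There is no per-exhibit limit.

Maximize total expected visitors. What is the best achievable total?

732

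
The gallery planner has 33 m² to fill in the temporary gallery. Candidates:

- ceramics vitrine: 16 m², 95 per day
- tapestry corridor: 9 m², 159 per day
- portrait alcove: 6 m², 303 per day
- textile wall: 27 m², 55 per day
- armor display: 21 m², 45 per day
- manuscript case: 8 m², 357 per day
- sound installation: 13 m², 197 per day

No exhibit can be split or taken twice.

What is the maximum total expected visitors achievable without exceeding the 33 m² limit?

A density-first pass picks tapestry corridor + portrait alcove + manuscript case — 819 at 23 m².
Dropping tapestry corridor frees 9 m²; slotting in sound installation (13 m²) lifts the total to 857 at 27 m².
Next best is tapestry corridor + portrait alcove + manuscript case at 819 (23 m²) — short by 38.

857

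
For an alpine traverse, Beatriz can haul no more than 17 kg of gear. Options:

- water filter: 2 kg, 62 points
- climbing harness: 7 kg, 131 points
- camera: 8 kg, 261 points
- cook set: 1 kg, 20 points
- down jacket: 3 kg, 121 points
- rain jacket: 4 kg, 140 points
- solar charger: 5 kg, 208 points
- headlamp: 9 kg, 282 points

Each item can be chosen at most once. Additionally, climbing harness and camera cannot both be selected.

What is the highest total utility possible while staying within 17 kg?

611

Density check — solar charger 41.60, down jacket 40.33, rain jacket 35.00, camera 32.62 are the best per kg.
A density-first pass picks water filter + cook set + down jacket + rain jacket + solar charger — 551 at 15 kg.
Replace water filter and cook set and rain jacket with headlamp: the trade gains 60 net, giving 611 at 17 kg.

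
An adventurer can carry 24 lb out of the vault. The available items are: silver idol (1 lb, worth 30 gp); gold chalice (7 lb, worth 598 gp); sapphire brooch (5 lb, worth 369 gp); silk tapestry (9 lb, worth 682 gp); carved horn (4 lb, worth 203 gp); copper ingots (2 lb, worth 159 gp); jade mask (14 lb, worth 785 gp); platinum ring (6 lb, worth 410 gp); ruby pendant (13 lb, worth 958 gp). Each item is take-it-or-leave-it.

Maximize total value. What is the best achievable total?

1849

A density-first pass picks silver idol + gold chalice + sapphire brooch + silk tapestry + copper ingots — 1838 at 24 lb.
Dropping silver idol and sapphire brooch frees 6 lb; slotting in platinum ring (6 lb) lifts the total to 1849 at 24 lb.
Runner-up silver idol + gold chalice + sapphire brooch + silk tapestry + copper ingots tops out at 1838.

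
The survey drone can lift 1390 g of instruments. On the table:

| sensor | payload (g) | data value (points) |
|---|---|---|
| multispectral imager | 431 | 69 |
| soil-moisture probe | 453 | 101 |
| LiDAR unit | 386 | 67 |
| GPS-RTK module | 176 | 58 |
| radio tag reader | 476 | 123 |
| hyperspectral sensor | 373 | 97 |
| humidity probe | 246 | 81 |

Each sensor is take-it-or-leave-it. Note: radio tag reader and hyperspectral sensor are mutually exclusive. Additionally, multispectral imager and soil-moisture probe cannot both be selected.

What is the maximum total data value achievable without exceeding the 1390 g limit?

363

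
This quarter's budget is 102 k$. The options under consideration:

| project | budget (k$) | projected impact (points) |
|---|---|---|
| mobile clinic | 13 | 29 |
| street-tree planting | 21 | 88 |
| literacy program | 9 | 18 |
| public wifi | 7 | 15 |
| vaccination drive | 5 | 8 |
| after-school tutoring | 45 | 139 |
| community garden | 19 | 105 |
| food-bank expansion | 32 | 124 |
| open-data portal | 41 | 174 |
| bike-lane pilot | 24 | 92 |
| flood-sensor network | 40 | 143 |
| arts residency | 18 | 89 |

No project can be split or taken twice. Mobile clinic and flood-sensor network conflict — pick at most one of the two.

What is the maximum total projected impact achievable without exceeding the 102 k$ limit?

A density-first pass picks street-tree planting + community garden + open-data portal + arts residency — 456 at 99 k$.
Dropping street-tree planting frees 21 k$; slotting in bike-lane pilot (24 k$) lifts the total to 460 at 102 k$.

460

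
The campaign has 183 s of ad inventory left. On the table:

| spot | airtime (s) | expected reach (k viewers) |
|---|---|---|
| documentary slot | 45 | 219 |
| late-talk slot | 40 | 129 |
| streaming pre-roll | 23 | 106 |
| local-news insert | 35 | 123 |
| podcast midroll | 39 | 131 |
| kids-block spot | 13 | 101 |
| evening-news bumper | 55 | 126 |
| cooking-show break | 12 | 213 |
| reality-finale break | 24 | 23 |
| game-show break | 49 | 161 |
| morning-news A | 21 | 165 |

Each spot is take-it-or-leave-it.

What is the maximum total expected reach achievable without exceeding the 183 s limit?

Greedy by ratio would take documentary slot + streaming pre-roll + local-news insert + kids-block spot + cooking-show break + reality-finale break + morning-news A: 173 s used, total 950.
Using the slack differently, documentary slot + podcast midroll + kids-block spot + cooking-show break + game-show break + morning-news A comes to 990 at 179 s.
The spare 4 s is too small for any remaining spot, and no exchange beats 990.

990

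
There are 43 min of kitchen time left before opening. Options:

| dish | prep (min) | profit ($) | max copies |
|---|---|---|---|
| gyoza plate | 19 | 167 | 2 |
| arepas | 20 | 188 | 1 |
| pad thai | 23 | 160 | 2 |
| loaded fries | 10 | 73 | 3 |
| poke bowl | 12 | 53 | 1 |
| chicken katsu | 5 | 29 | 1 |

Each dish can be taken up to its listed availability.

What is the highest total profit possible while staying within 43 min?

Ranking by ratio (profit/min): arepas 9.40, gyoza plate 8.79, loaded fries 7.30, pad thai 6.96.
The ratio heuristic lands on gyoza plate + arepas (355) but leaves 4 min idle.
Dropping arepas frees 20 min; slotting in gyoza plate + chicken katsu (24 min) lifts the total to 363 at 43 min.
No other feasible combination exceeds 363.

363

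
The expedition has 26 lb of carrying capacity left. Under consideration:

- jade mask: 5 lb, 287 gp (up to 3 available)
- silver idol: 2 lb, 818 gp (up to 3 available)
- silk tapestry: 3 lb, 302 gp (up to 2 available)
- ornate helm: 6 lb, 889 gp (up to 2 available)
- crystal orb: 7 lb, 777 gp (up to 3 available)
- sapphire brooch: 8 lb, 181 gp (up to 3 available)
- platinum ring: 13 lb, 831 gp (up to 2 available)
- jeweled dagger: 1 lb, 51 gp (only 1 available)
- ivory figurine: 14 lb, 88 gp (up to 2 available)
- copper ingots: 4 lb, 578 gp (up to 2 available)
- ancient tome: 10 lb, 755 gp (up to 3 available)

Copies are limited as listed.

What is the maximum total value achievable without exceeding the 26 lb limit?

5388

Density check — silver idol 409.00, ornate helm 148.17, copper ingots 144.50 are the best per lb.
Taking 3×silver idol + 2×ornate helm + 2×copper ingots: 26 lb used, 5388 in value.
Nothing else within 26 lb beats 5388.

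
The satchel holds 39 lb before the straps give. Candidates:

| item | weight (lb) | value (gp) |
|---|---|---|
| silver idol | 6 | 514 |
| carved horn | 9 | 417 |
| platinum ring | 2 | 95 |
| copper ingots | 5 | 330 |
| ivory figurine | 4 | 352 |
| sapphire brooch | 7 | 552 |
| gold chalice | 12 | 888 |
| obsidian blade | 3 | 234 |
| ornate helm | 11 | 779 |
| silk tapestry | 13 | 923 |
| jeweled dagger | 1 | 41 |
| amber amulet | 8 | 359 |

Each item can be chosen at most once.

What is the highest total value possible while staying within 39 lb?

2967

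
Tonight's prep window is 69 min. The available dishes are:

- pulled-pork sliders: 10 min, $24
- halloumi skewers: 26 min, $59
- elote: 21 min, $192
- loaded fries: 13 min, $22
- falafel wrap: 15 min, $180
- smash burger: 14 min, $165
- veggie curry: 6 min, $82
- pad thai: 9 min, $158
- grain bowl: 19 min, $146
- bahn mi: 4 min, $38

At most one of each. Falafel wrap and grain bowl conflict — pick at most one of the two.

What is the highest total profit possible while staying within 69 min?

815

Taking elote + falafel wrap + smash burger + veggie curry + pad thai + bahn mi: 69 min used, 815 in profit.
The closest alternative, elote + falafel wrap + smash burger + veggie curry + pad thai, reaches only 777.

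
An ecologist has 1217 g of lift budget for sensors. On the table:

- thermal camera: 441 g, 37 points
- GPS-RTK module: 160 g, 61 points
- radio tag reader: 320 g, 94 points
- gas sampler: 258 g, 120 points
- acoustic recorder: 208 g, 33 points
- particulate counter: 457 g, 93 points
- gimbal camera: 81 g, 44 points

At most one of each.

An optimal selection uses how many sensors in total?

4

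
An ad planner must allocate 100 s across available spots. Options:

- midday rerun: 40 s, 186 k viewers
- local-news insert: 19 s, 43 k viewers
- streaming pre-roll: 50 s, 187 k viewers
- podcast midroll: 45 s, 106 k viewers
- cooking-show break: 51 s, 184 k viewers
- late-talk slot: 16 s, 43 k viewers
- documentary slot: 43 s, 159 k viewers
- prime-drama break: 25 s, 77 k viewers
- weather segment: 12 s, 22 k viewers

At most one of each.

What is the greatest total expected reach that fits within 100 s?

Taking the top-ratio spots first gives midday rerun + streaming pre-roll for 373 (90 s).
Replace streaming pre-roll with late-talk slot + documentary slot: the trade gains 15 net, giving 388 at 99 s.
Runner-up midday rerun + streaming pre-roll tops out at 373.

388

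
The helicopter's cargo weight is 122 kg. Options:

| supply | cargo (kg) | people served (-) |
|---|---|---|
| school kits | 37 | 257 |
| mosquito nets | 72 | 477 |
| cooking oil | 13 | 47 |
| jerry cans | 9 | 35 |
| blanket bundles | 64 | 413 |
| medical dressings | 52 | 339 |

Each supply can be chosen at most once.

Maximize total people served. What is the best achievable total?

Ranking by ratio (people served/kg): school kits 6.95, mosquito nets 6.62, medical dressings 6.52, blanket bundles 6.45.
Taking the top-ratio supplies first gives school kits + mosquito nets + jerry cans for 769 (118 kg).
Dropping jerry cans frees 9 kg; slotting in cooking oil (13 kg) lifts the total to 781 at 122 kg.
No other feasible combination exceeds 781.

781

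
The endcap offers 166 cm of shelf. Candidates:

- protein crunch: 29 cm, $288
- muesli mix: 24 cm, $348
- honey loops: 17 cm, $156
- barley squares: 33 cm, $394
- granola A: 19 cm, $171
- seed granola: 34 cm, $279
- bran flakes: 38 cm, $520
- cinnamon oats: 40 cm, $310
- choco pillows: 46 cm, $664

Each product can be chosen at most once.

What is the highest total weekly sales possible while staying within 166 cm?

2097

Ranking by ratio (weekly sales/cm): muesli mix 14.50, choco pillows 14.43, bran flakes 13.68, barley squares 11.94.
The ratio heuristic lands on muesli mix + honey loops + barley squares + bran flakes + choco pillows (2082) but leaves 8 cm idle.
Dropping honey loops frees 17 cm; slotting in granola A (19 cm) lifts the total to 2097 at 160 cm.
Runner-up muesli mix + honey loops + barley squares + bran flakes + choco pillows tops out at 2082.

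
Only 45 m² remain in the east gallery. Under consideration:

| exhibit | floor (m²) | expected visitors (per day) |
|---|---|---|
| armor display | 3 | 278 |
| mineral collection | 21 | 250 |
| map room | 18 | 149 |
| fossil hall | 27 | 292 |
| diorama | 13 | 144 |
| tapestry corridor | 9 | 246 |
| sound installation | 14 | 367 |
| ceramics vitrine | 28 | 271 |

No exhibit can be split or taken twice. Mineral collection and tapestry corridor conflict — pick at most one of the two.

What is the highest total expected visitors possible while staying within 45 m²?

1040

A density-first pass picks armor display + diorama + tapestry corridor + sound installation — 1035 at 39 m².
Dropping diorama frees 13 m²; slotting in map room (18 m²) lifts the total to 1040 at 44 m².
Next best is armor display + diorama + tapestry corridor + sound installation at 1035 (39 m²) — short by 5.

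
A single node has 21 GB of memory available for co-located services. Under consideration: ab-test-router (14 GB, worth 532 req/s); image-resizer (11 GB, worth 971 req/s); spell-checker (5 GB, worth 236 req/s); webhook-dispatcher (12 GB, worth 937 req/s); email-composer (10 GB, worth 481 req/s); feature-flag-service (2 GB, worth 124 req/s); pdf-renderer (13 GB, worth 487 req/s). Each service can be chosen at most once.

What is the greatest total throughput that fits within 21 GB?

1452

Density check — image-resizer 88.27, webhook-dispatcher 78.08, feature-flag-service 62.00, email-composer 48.10 are the best per GB.
A density-first pass picks image-resizer + spell-checker + feature-flag-service — 1331 at 18 GB.
Dropping spell-checker and feature-flag-service frees 7 GB; slotting in email-composer (10 GB) lifts the total to 1452 at 21 GB.
Next best is image-resizer + spell-checker + feature-flag-service at 1331 (18 GB) — short by 121.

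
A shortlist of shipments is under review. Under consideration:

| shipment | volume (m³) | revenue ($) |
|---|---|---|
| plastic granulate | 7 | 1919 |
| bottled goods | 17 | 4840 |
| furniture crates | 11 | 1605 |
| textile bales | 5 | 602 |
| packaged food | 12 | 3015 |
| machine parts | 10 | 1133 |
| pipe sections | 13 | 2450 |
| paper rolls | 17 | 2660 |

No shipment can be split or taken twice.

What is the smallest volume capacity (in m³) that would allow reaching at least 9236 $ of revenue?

36

Look for the lowest-volume combination reaching 9236.
plastic granulate + bottled goods + packaged food reaches 9774 using 36 m³.
No combination under 36 m³ hits 9236.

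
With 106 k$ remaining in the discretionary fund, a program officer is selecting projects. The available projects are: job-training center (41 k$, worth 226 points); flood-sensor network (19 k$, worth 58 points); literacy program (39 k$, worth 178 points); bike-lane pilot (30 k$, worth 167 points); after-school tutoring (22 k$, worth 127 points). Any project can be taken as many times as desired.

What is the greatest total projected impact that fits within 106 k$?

Greedy by ratio would take 4×after-school tutoring: 88 k$ used, total 508.
Replace 2×after-school tutoring with 2×bike-lane pilot: the trade gains 80 net, giving 588 at 104 k$.
That's the maximum — no swap from here does better than 588.

588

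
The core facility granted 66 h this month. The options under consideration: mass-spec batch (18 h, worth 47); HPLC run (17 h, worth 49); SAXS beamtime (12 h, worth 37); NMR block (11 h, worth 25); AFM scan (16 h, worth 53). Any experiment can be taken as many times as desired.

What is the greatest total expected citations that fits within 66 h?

212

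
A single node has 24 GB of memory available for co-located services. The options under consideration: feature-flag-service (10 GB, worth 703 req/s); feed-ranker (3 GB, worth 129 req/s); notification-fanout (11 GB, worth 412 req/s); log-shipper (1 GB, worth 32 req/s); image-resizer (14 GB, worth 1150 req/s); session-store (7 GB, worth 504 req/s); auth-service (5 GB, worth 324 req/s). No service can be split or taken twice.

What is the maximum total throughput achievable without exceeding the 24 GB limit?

1853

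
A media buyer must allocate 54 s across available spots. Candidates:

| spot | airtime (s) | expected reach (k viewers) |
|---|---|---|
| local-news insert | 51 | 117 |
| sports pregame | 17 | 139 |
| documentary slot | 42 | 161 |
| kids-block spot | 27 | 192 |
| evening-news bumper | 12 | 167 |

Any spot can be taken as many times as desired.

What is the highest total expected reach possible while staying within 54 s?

4×evening-news bumper uses 48 of the 54 s and totals 668.
No other feasible combination exceeds 668.

668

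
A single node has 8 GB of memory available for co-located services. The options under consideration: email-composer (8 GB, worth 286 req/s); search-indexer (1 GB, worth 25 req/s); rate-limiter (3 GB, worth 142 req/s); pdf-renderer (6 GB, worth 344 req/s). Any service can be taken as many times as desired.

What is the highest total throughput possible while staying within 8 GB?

394

The ratio ordering already packs tightly: 2×search-indexer + pdf-renderer, 8 GB, 394.
Nothing else within 8 GB beats 394.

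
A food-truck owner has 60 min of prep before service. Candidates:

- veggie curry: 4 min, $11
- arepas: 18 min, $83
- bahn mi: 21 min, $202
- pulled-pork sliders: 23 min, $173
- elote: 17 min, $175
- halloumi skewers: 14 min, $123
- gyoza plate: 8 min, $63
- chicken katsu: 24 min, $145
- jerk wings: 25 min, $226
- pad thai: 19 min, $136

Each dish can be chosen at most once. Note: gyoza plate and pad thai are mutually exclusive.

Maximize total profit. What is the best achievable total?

Taking bahn mi + elote + halloumi skewers + gyoza plate: 60 min used, 563 in profit.
Every other selection either busts 60 min or breaks a pairing rule or fails to beat 563.

563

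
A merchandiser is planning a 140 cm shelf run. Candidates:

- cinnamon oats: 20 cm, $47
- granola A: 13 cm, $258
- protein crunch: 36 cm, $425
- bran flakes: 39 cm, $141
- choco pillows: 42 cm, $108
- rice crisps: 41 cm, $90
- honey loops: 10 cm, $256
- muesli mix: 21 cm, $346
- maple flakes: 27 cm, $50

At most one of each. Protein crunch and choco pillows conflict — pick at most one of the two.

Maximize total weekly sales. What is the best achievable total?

Best packing: cinnamon oats + granola A + protein crunch + bran flakes + honey loops + muesli mix — 139 cm, 1473 total.
Every other selection either busts 140 cm or breaks a pairing rule or fails to beat 1473.

1473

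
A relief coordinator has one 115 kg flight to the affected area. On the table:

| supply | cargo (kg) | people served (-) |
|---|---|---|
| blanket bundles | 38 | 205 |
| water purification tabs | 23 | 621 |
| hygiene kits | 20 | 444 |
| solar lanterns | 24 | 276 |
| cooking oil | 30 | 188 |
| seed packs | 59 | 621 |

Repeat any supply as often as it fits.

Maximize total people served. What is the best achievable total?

By people served per kg: water purification tabs 27.00, hygiene kits 22.20, solar lanterns 11.50, seed packs 10.53 lead.
5×water purification tabs uses 115 of the 115 kg and totals 3105.
Nothing else within 115 kg beats 3105.

3105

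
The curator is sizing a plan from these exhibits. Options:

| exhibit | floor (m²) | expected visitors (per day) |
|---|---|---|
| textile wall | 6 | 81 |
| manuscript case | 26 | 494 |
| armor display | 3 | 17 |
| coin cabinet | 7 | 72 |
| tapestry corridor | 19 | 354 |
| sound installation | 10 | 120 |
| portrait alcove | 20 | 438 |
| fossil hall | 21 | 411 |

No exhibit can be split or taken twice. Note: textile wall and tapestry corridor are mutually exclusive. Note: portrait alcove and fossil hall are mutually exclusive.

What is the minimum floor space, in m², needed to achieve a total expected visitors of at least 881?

46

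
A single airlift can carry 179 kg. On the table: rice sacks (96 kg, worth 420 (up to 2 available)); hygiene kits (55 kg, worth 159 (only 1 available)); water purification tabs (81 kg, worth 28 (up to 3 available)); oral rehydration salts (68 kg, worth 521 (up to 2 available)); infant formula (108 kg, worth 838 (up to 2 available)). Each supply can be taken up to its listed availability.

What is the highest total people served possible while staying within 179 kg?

1359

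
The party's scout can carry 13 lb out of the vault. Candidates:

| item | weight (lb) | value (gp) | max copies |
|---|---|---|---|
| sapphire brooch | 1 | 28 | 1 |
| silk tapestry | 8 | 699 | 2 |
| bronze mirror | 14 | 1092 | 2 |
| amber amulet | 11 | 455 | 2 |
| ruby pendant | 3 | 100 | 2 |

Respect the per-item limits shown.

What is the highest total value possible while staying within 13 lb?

Density check — silk tapestry 87.38, bronze mirror 78.00, amber amulet 41.36 are the best per lb.
Taking sapphire brooch + silk tapestry + ruby pendant: 12 lb used, 827 in value.
Nothing else within 13 lb beats 827.

827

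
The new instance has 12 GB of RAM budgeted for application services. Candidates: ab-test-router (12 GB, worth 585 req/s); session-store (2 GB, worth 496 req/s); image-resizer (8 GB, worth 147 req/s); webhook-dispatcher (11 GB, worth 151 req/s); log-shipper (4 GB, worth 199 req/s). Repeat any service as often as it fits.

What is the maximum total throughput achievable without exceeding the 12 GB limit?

2976

Taking 6×session-store: 12 GB used, 2976 in throughput.
No other feasible combination exceeds 2976.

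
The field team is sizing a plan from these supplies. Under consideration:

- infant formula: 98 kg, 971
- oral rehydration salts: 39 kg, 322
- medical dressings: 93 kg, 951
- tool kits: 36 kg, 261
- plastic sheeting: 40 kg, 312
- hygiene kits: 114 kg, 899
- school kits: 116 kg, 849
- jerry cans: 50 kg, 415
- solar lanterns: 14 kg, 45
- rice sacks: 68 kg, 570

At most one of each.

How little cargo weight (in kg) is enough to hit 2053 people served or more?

227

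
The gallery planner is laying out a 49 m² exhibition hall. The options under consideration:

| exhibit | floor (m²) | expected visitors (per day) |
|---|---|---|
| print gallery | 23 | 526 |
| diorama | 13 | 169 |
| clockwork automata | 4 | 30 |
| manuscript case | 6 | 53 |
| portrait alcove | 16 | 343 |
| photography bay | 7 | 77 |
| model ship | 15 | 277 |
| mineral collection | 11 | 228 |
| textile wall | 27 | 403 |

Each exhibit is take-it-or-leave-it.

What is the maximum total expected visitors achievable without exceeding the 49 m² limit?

The ratio heuristic lands on print gallery + portrait alcove + photography bay (946) but leaves 3 m² idle.
Replace portrait alcove and photography bay with model ship + mineral collection: the trade gains 85 net, giving 1031 at 49 m².
Next best is print gallery + clockwork automata + manuscript case + portrait alcove at 952 (49 m²) — short by 79.

1031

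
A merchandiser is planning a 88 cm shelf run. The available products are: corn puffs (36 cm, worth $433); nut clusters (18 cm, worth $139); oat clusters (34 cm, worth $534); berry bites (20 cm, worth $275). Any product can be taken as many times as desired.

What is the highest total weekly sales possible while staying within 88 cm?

The ratio ordering already packs tightly: 2×oat clusters + berry bites, 88 cm, 1343.

1343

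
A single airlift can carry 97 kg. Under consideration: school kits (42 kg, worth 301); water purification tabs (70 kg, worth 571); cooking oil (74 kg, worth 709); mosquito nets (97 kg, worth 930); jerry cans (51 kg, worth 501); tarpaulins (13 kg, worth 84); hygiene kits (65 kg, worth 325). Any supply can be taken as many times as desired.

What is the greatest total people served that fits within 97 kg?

The ratio heuristic lands on school kits + jerry cans (802) but leaves 4 kg idle.
The 93 kg tied up in school kits and jerry cans is better spent on mosquito nets — total rises to 930 (97 kg).

930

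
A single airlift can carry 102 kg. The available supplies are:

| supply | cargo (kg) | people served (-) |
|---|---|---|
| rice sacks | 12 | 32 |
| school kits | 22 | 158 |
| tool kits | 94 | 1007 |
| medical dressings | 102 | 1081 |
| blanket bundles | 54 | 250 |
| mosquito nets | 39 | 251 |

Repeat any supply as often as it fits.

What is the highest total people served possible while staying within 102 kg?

Density check — tool kits 10.71, medical dressings 10.60, school kits 7.18 are the best per kg.
A density-first pass picks tool kits — 1007 at 94 kg.
Dropping tool kits frees 94 kg; slotting in medical dressings (102 kg) lifts the total to 1081 at 102 kg.
Every other selection either busts 102 kg or fails to beat 1081.

1081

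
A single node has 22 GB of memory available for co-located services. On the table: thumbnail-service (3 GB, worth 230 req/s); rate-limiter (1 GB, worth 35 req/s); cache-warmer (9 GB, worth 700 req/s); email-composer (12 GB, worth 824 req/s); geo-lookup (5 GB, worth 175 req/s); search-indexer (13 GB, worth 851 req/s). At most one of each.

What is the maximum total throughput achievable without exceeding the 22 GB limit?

1559

Greedy by ratio would take thumbnail-service + rate-limiter + cache-warmer + geo-lookup: 18 GB used, total 1140.
Replace thumbnail-service and geo-lookup with email-composer: the trade gains 419 net, giving 1559 at 22 GB.
Every other selection either busts 22 GB or fails to beat 1559.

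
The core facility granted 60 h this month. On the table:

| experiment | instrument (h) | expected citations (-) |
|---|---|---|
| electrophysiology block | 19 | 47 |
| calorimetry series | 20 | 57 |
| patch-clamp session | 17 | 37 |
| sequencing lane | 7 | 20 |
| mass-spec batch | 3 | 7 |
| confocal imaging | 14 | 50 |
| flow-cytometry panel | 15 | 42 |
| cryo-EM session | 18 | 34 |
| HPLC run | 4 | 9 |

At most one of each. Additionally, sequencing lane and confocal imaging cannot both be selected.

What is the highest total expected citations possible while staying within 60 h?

170

By expected citations per h: confocal imaging 3.57, sequencing lane 2.86, calorimetry series 2.85 lead.
Best packing: electrophysiology block + calorimetry series + mass-spec batch + confocal imaging + HPLC run — 60 h, 170 total.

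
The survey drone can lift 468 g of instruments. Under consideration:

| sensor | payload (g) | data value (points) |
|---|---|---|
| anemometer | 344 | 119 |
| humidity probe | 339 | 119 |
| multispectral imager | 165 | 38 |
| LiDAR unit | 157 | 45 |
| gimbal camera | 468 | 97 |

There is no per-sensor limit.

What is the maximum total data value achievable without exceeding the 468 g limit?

Density check — humidity probe 0.35, anemometer 0.35, LiDAR unit 0.29 are the best per g.
Best packing: anemometer — 344 g, 119 total.
The spare 124 g is too small for any remaining sensor, and no exchange beats 119.

119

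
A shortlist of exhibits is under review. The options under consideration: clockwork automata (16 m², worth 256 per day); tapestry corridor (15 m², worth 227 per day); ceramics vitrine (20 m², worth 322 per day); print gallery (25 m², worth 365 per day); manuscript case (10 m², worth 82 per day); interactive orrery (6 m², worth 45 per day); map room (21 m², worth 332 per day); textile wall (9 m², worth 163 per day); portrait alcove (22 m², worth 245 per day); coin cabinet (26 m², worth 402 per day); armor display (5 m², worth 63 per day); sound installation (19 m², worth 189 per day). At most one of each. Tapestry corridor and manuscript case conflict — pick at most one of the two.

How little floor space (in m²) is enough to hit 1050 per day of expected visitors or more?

66

Look for the lowest-floor combination reaching 1050.
clockwork automata + ceramics vitrine + map room + textile wall reaches 1073 using 66 m².
No combination under 66 m² hits 1050.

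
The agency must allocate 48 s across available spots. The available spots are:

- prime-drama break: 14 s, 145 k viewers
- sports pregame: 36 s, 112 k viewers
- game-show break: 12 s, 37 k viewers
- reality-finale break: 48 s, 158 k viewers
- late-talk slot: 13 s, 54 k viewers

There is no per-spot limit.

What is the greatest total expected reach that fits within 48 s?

The ratio ordering already packs tightly: 3×prime-drama break, 42 s, 435.
No other feasible combination exceeds 435.

435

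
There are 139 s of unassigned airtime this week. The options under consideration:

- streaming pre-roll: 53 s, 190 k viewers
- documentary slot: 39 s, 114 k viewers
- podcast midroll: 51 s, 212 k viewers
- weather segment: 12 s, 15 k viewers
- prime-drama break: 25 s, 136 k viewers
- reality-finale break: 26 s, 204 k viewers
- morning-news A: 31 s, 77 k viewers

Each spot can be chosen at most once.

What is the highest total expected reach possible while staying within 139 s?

629

The ratio ordering already packs tightly: podcast midroll + prime-drama break + reality-finale break + morning-news A, 133 s, 629.
The spare 6 s is too small for any remaining spot, and no exchange beats 629.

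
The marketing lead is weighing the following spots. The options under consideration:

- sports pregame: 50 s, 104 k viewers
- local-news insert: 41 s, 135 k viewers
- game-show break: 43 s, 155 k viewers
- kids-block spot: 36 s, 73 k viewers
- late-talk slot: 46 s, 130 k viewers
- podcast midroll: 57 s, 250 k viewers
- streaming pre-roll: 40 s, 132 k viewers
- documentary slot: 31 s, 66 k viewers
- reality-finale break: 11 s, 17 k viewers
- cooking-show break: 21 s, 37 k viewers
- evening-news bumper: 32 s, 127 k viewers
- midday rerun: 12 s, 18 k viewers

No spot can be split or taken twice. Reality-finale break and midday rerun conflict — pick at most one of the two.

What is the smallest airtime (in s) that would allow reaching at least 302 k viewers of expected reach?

88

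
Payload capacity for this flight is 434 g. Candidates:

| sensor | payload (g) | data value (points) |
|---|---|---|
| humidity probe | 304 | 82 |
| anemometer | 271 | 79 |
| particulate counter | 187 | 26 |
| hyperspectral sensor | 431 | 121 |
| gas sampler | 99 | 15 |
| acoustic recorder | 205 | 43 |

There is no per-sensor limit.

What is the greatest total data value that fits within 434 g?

121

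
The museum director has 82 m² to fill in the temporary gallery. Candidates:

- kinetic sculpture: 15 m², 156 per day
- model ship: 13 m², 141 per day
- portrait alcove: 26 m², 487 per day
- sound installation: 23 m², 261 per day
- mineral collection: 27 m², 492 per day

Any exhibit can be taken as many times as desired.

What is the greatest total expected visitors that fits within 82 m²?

A density-first pass picks 3×portrait alcove — 1461 at 78 m².
Replace 3×portrait alcove with 3×mineral collection: the trade gains 15 net, giving 1476 at 81 m².
The spare 1 m² is too small for any remaining exhibit, and no exchange beats 1476.

1476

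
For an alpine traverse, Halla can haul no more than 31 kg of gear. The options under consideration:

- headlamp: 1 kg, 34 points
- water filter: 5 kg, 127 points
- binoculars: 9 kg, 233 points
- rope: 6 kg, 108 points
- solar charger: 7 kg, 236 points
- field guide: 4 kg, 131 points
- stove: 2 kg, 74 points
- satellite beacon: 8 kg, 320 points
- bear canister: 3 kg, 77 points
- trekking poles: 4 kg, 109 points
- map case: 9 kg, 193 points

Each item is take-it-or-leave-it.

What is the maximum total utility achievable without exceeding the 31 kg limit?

1031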